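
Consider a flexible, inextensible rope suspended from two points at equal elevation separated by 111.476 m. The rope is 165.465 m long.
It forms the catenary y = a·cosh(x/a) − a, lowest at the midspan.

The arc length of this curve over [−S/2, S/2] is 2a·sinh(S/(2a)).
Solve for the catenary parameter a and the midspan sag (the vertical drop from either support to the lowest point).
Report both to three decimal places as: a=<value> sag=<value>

a=34.850 sag=54.923

seed: a₀ = √(S³/(24(L−S))) = √(111.476³/(24·53.989)) = 32.697444
iter 1: u=1.704659  f(a)=+8.409e+00  f'(a)=-4.367e+00  a ← 32.697444 − (+8.409e+00/-4.367e+00) = 34.623088
iter 2: u=1.609851  f(a)=+8.001e-01  f'(a)=-3.572e+00  a ← 34.623088 − (+8.001e-01/-3.572e+00) = 34.847075
iter 3: u=1.599503  f(a)=+8.926e-03  f'(a)=-3.493e+00  a ← 34.847075 − (+8.926e-03/-3.493e+00) = 34.849631
iter 4: u=1.599386  f(a)=+1.138e-06  f'(a)=-3.492e+00  a ← 34.849631 − (+1.138e-06/-3.492e+00) = 34.849631
iter 5: u=1.599386  f(a)=+5.684e-14  f'(a)=-3.492e+00  a ← 34.849631 − (+5.684e-14/-3.492e+00) = 34.849631
converged: |Δa| < 1e-12 after 5 iterations
sag = a·(cosh(S/(2a)) − 1) = 34.849631·(cosh(1.599386) − 1) = 54.923212
T_max/T_min = cosh(S/(2a)) = 2.576006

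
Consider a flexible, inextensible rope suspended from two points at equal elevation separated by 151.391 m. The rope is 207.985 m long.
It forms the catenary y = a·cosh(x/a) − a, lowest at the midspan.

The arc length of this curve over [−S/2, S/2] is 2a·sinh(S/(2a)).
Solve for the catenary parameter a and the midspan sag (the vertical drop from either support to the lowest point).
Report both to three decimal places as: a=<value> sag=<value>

a=53.164 sag=63.630

seed: a₀ = √(S³/(24(L−S))) = √(151.391³/(24·56.594)) = 50.542797
iter 1: u=1.497652  f(a)=+6.697e+00  f'(a)=-2.784e+00  a ← 50.542797 − (+6.697e+00/-2.784e+00) = 52.948455
iter 2: u=1.429607  f(a)=+5.078e-01  f'(a)=-2.376e+00  a ← 52.948455 − (+5.078e-01/-2.376e+00) = 53.162158
iter 3: u=1.423861  f(a)=+3.449e-03  f'(a)=-2.344e+00  a ← 53.162158 − (+3.449e-03/-2.344e+00) = 53.163630
iter 4: u=1.423821  f(a)=+1.615e-07  f'(a)=-2.344e+00  a ← 53.163630 − (+1.615e-07/-2.344e+00) = 53.163630
iter 5: u=1.423821  f(a)=+2.842e-14  f'(a)=-2.344e+00  a ← 53.163630 − (+2.842e-14/-2.344e+00) = 53.163630
converged: |Δa| < 1e-12 after 5 iterations
sag = a·(cosh(S/(2a)) − 1) = 53.163630·(cosh(1.423821) − 1) = 63.630255
T_max/T_min = cosh(S/(2a)) = 2.196876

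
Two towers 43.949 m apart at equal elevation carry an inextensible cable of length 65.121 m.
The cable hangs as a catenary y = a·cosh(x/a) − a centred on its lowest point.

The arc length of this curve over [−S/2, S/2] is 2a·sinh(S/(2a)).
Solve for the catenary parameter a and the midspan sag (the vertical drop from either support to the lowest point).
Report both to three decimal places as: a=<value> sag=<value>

seed: a₀ = √(S³/(24(L−S))) = √(43.949³/(24·21.172)) = 12.925190
iter 1: u=1.700130  f(a)=+3.279e+00  f'(a)=-4.326e+00  a ← 12.925190 − (+3.279e+00/-4.326e+00) = 13.683152
iter 2: u=1.605953  f(a)=+3.106e-01  f'(a)=-3.542e+00  a ← 13.683152 − (+3.106e-01/-3.542e+00) = 13.770829
iter 3: u=1.595728  f(a)=+3.430e-03  f'(a)=-3.464e+00  a ← 13.770829 − (+3.430e-03/-3.464e+00) = 13.771819
iter 4: u=1.595613  f(a)=+4.284e-07  f'(a)=-3.464e+00  a ← 13.771819 − (+4.284e-07/-3.464e+00) = 13.771819
iter 5: u=1.595613  f(a)=+0.000e+00  f'(a)=-3.464e+00  a ← 13.771819 − (+0.000e+00/-3.464e+00) = 13.771819
converged: |Δa| < 1e-12 after 5 iterations
sag = a·(cosh(S/(2a)) − 1) = 13.771819·(cosh(1.595613) − 1) = 21.581387
T_max/T_min = cosh(S/(2a)) = 2.567069

a=13.772 sag=21.581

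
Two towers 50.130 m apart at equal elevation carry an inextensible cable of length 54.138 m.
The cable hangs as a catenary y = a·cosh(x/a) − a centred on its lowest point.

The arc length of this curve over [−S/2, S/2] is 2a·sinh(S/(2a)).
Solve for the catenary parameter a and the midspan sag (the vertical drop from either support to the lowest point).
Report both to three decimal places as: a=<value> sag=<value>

a=36.615 sag=8.919

seed: a₀ = √(S³/(24(L−S))) = √(50.130³/(24·4.008)) = 36.189041
iter 1: u=0.692613  f(a)=+9.724e-02  f'(a)=-2.323e-01  a ← 36.189041 − (+9.724e-02/-2.323e-01) = 36.607614
iter 2: u=0.684694  f(a)=+1.713e-03  f'(a)=-2.242e-01  a ← 36.607614 − (+1.713e-03/-2.242e-01) = 36.615254
iter 3: u=0.684551  f(a)=+5.526e-07  f'(a)=-2.240e-01  a ← 36.615254 − (+5.526e-07/-2.240e-01) = 36.615256
iter 4: u=0.684551  f(a)=+6.395e-14  f'(a)=-2.240e-01  a ← 36.615256 − (+6.395e-14/-2.240e-01) = 36.615256
converged: |Δa| < 1e-12 after 4 iterations
sag = a·(cosh(S/(2a)) − 1) = 36.615256·(cosh(0.684551) − 1) = 8.919431
T_max/T_min = cosh(S/(2a)) = 1.243599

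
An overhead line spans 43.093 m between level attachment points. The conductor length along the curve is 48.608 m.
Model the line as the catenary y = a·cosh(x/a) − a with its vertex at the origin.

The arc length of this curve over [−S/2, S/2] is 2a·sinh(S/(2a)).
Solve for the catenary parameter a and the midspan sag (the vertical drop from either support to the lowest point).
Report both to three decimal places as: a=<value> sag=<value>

a=25.047 sag=9.853

seed: a₀ = √(S³/(24(L−S))) = √(43.093³/(24·5.515)) = 24.588482
iter 1: u=0.876284  f(a)=+2.157e-01  f'(a)=-4.840e-01  a ← 24.588482 − (+2.157e-01/-4.840e-01) = 25.034059
iter 2: u=0.860687  f(a)=+6.002e-03  f'(a)=-4.574e-01  a ← 25.034059 − (+6.002e-03/-4.574e-01) = 25.047181
iter 3: u=0.860237  f(a)=+4.943e-06  f'(a)=-4.566e-01  a ← 25.047181 − (+4.943e-06/-4.566e-01) = 25.047192
iter 4: u=0.860236  f(a)=+3.361e-12  f'(a)=-4.566e-01  a ← 25.047192 − (+3.361e-12/-4.566e-01) = 25.047192
converged: |Δa| < 1e-12 after 4 iterations
sag = a·(cosh(S/(2a)) − 1) = 25.047192·(cosh(0.860236) − 1) = 9.853327
T_max/T_min = cosh(S/(2a)) = 1.393391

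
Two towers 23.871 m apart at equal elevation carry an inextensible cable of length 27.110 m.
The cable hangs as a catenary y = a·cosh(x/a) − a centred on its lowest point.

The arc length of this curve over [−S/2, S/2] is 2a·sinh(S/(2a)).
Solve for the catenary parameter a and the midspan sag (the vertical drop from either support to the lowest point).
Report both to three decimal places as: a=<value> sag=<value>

seed: a₀ = √(S³/(24(L−S))) = √(23.871³/(24·3.239)) = 13.228019
iter 1: u=0.902289  f(a)=+1.344e-01  f'(a)=-5.308e-01  a ← 13.228019 − (+1.344e-01/-5.308e-01) = 13.481301
iter 2: u=0.885337  f(a)=+3.958e-03  f'(a)=-4.999e-01  a ← 13.481301 − (+3.958e-03/-4.999e-01) = 13.489218
iter 3: u=0.884818  f(a)=+3.662e-06  f'(a)=-4.990e-01  a ← 13.489218 − (+3.662e-06/-4.990e-01) = 13.489225
iter 4: u=0.884817  f(a)=+3.137e-12  f'(a)=-4.990e-01  a ← 13.489225 − (+3.137e-12/-4.990e-01) = 13.489225
converged: |Δa| < 1e-12 after 4 iterations
sag = a·(cosh(S/(2a)) − 1) = 13.489225·(cosh(0.884817) − 1) = 5.633986
T_max/T_min = cosh(S/(2a)) = 1.417666

a=13.489 sag=5.634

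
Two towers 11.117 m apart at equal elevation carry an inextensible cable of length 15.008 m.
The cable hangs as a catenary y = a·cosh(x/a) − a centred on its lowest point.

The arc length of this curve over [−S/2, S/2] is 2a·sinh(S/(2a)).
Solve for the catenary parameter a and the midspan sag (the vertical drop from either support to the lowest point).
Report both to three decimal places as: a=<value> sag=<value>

seed: a₀ = √(S³/(24(L−S))) = √(11.117³/(24·3.891)) = 3.835705
iter 1: u=1.449147  f(a)=+4.296e-01  f'(a)=-2.488e+00  a ← 3.835705 − (+4.296e-01/-2.488e+00) = 4.008364
iter 2: u=1.386725  f(a)=+3.071e-02  f'(a)=-2.144e+00  a ← 4.008364 − (+3.071e-02/-2.144e+00) = 4.022687
iter 3: u=1.381788  f(a)=+1.836e-04  f'(a)=-2.118e+00  a ← 4.022687 − (+1.836e-04/-2.118e+00) = 4.022774
iter 4: u=1.381758  f(a)=+6.653e-09  f'(a)=-2.118e+00  a ← 4.022774 − (+6.653e-09/-2.118e+00) = 4.022774
iter 5: u=1.381758  f(a)=+0.000e+00  f'(a)=-2.118e+00  a ← 4.022774 − (+0.000e+00/-2.118e+00) = 4.022774
converged: |Δa| < 1e-12 after 5 iterations
sag = a·(cosh(S/(2a)) − 1) = 4.022774·(cosh(1.381758) − 1) = 4.491492
T_max/T_min = cosh(S/(2a)) = 2.116516

a=4.023 sag=4.491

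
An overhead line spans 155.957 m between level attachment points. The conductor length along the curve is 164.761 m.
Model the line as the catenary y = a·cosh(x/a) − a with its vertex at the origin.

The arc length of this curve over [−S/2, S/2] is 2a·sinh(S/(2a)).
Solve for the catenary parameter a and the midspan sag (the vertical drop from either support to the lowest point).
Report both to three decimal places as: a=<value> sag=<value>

a=135.107 sag=23.135

seed: a₀ = √(S³/(24(L−S))) = √(155.957³/(24·8.804)) = 133.986694
iter 1: u=0.581987  f(a)=+1.503e-01  f'(a)=-1.359e-01  a ← 133.986694 − (+1.503e-01/-1.359e-01) = 135.092537
iter 2: u=0.577223  f(a)=+1.881e-03  f'(a)=-1.325e-01  a ← 135.092537 − (+1.881e-03/-1.325e-01) = 135.106730
iter 3: u=0.577162  f(a)=+3.029e-07  f'(a)=-1.325e-01  a ← 135.106730 − (+3.029e-07/-1.325e-01) = 135.106732
iter 4: u=0.577162  f(a)=+2.842e-14  f'(a)=-1.325e-01  a ← 135.106732 − (+2.842e-14/-1.325e-01) = 135.106732
converged: |Δa| < 1e-12 after 4 iterations
sag = a·(cosh(S/(2a)) − 1) = 135.106732·(cosh(0.577162) − 1) = 23.134779
T_max/T_min = cosh(S/(2a)) = 1.171233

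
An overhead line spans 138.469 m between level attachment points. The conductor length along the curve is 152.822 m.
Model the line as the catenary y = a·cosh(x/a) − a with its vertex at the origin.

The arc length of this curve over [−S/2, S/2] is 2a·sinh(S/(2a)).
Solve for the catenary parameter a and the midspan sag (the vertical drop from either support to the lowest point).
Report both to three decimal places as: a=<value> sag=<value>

a=89.125 sag=28.271

seed: a₀ = √(S³/(24(L−S))) = √(138.469³/(24·14.353)) = 87.791379
iter 1: u=0.788625  f(a)=+4.530e-01  f'(a)=-3.478e-01  a ← 87.791379 − (+4.530e-01/-3.478e-01) = 89.093939
iter 2: u=0.777096  f(a)=+1.028e-02  f'(a)=-3.322e-01  a ← 89.093939 − (+1.028e-02/-3.322e-01) = 89.124885
iter 3: u=0.776826  f(a)=+5.565e-06  f'(a)=-3.318e-01  a ← 89.124885 − (+5.565e-06/-3.318e-01) = 89.124901
iter 4: u=0.776826  f(a)=+1.677e-12  f'(a)=-3.318e-01  a ← 89.124901 − (+1.677e-12/-3.318e-01) = 89.124901
converged: |Δa| < 1e-12 after 4 iterations
sag = a·(cosh(S/(2a)) − 1) = 89.124901·(cosh(0.776826) − 1) = 28.271389
T_max/T_min = cosh(S/(2a)) = 1.317211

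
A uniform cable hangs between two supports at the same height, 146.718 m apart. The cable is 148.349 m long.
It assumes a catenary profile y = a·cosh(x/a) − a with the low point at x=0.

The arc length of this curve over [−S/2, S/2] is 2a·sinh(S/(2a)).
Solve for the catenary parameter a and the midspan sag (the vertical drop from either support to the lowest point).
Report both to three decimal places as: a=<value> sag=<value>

a=284.521 sag=9.510

seed: a₀ = √(S³/(24(L−S))) = √(146.718³/(24·1.631)) = 284.048497
iter 1: u=0.258262  f(a)=+5.448e-03  f'(a)=-1.156e-02  a ← 284.048497 − (+5.448e-03/-1.156e-02) = 284.519746
iter 2: u=0.257834  f(a)=+1.359e-05  f'(a)=-1.150e-02  a ← 284.519746 − (+1.359e-05/-1.150e-02) = 284.520927
iter 3: u=0.257833  f(a)=+8.498e-11  f'(a)=-1.150e-02  a ← 284.520927 − (+8.498e-11/-1.150e-02) = 284.520927
iter 4: u=0.257833  f(a)=+2.842e-14  f'(a)=-1.150e-02  a ← 284.520927 − (+2.842e-14/-1.150e-02) = 284.520927
converged: |Δa| < 1e-12 after 4 iterations
sag = a·(cosh(S/(2a)) − 1) = 284.520927·(cosh(0.257833) − 1) = 9.509708
T_max/T_min = cosh(S/(2a)) = 1.033424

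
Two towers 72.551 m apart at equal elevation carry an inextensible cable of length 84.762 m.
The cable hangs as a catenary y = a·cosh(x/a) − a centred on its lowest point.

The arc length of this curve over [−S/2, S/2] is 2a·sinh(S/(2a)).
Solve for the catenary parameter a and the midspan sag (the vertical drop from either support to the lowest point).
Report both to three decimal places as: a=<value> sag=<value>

a=36.976 sag=19.268

seed: a₀ = √(S³/(24(L−S))) = √(72.551³/(24·12.211)) = 36.098060
iter 1: u=1.004915  f(a)=+6.316e-01  f'(a)=-7.474e-01  a ← 36.098060 − (+6.316e-01/-7.474e-01) = 36.943150
iter 2: u=0.981928  f(a)=+2.286e-02  f'(a)=-6.942e-01  a ← 36.943150 − (+2.286e-02/-6.942e-01) = 36.976083
iter 3: u=0.981053  f(a)=+3.244e-05  f'(a)=-6.922e-01  a ← 36.976083 − (+3.244e-05/-6.922e-01) = 36.976130
iter 4: u=0.981052  f(a)=+6.554e-11  f'(a)=-6.922e-01  a ← 36.976130 − (+6.554e-11/-6.922e-01) = 36.976130
iter 5: u=0.981052  f(a)=-2.842e-14  f'(a)=-6.922e-01  a ← 36.976130 − (-2.842e-14/-6.922e-01) = 36.976130
converged: |Δa| < 1e-12 after 5 iterations
sag = a·(cosh(S/(2a)) − 1) = 36.976130·(cosh(0.981052) − 1) = 19.267833
T_max/T_min = cosh(S/(2a)) = 1.521088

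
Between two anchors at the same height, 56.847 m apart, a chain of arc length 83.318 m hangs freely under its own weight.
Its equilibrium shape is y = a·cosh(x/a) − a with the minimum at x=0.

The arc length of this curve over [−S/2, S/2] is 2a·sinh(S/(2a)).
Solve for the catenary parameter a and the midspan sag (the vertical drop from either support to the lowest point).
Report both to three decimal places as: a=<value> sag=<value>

a=18.085 sag=27.330

seed: a₀ = √(S³/(24(L−S))) = √(56.847³/(24·26.471)) = 17.004761
iter 1: u=1.671502  f(a)=+3.954e+00  f'(a)=-4.075e+00  a ← 17.004761 − (+3.954e+00/-4.075e+00) = 17.975073
iter 2: u=1.581273  f(a)=+3.637e-01  f'(a)=-3.357e+00  a ← 17.975073 − (+3.637e-01/-3.357e+00) = 18.083411
iter 3: u=1.571800  f(a)=+3.765e-03  f'(a)=-3.287e+00  a ← 18.083411 − (+3.765e-03/-3.287e+00) = 18.084556
iter 4: u=1.571700  f(a)=+4.127e-07  f'(a)=-3.287e+00  a ← 18.084556 − (+4.127e-07/-3.287e+00) = 18.084556
iter 5: u=1.571700  f(a)=+1.421e-14  f'(a)=-3.287e+00  a ← 18.084556 − (+1.421e-14/-3.287e+00) = 18.084556
converged: |Δa| < 1e-12 after 5 iterations
sag = a·(cosh(S/(2a)) − 1) = 18.084556·(cosh(1.571700) − 1) = 27.330457
T_max/T_min = cosh(S/(2a)) = 2.511259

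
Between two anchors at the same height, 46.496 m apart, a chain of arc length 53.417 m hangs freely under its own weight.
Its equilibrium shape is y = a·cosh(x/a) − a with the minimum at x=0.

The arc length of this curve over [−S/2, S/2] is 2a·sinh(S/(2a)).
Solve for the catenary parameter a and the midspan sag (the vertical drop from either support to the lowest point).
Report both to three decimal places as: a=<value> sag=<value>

a=25.131 sag=11.542

seed: a₀ = √(S³/(24(L−S))) = √(46.496³/(24·6.921)) = 24.599900
iter 1: u=0.945044  f(a)=+3.157e-01  f'(a)=-6.146e-01  a ← 24.599900 − (+3.157e-01/-6.146e-01) = 25.113617
iter 2: u=0.925713  f(a)=+1.016e-02  f'(a)=-5.756e-01  a ← 25.113617 − (+1.016e-02/-5.756e-01) = 25.131270
iter 3: u=0.925063  f(a)=+1.130e-05  f'(a)=-5.743e-01  a ← 25.131270 − (+1.130e-05/-5.743e-01) = 25.131290
iter 4: u=0.925062  f(a)=+1.400e-11  f'(a)=-5.743e-01  a ← 25.131290 − (+1.400e-11/-5.743e-01) = 25.131290
converged: |Δa| < 1e-12 after 4 iterations
sag = a·(cosh(S/(2a)) − 1) = 25.131290·(cosh(0.925062) − 1) = 11.541939
T_max/T_min = cosh(S/(2a)) = 1.459266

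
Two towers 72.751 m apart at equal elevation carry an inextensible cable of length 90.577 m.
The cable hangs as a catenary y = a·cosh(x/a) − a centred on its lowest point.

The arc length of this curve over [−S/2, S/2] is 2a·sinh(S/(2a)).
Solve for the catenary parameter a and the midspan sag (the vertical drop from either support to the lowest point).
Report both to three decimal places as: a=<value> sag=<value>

seed: a₀ = √(S³/(24(L−S))) = √(72.751³/(24·17.826)) = 30.000319
iter 1: u=1.212504  f(a)=+1.357e+00  f'(a)=-1.373e+00  a ← 30.000319 − (+1.357e+00/-1.373e+00) = 30.989134
iter 2: u=1.173815  f(a)=+6.999e-02  f'(a)=-1.234e+00  a ← 30.989134 − (+6.999e-02/-1.234e+00) = 31.045837
iter 3: u=1.171671  f(a)=+2.085e-04  f'(a)=-1.227e+00  a ← 31.045837 − (+2.085e-04/-1.227e+00) = 31.046007
iter 4: u=1.171664  f(a)=+1.863e-09  f'(a)=-1.227e+00  a ← 31.046007 − (+1.863e-09/-1.227e+00) = 31.046007
iter 5: u=1.171664  f(a)=-1.421e-14  f'(a)=-1.227e+00  a ← 31.046007 − (-1.421e-14/-1.227e+00) = 31.046007
converged: |Δa| < 1e-12 after 5 iterations
sag = a·(cosh(S/(2a)) − 1) = 31.046007·(cosh(1.171664) − 1) = 23.862123
T_max/T_min = cosh(S/(2a)) = 1.768605

a=31.046 sag=23.862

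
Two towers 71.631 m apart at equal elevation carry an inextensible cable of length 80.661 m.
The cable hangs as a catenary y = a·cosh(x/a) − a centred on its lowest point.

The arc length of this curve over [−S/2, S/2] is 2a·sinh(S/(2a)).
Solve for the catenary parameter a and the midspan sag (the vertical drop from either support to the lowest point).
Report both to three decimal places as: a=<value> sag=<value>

a=41.939 sag=16.246

seed: a₀ = √(S³/(24(L−S))) = √(71.631³/(24·9.030)) = 41.181487
iter 1: u=0.869699  f(a)=+3.477e-01  f'(a)=-4.726e-01  a ← 41.181487 − (+3.477e-01/-4.726e-01) = 41.917205
iter 2: u=0.854434  f(a)=+9.537e-03  f'(a)=-4.470e-01  a ← 41.917205 − (+9.537e-03/-4.470e-01) = 41.938539
iter 3: u=0.854000  f(a)=+7.623e-06  f'(a)=-4.463e-01  a ← 41.938539 − (+7.623e-06/-4.463e-01) = 41.938556
iter 4: u=0.853999  f(a)=+4.889e-12  f'(a)=-4.463e-01  a ← 41.938556 − (+4.889e-12/-4.463e-01) = 41.938556
converged: |Δa| < 1e-12 after 4 iterations
sag = a·(cosh(S/(2a)) − 1) = 41.938556·(cosh(0.853999) − 1) = 16.245563
T_max/T_min = cosh(S/(2a)) = 1.387366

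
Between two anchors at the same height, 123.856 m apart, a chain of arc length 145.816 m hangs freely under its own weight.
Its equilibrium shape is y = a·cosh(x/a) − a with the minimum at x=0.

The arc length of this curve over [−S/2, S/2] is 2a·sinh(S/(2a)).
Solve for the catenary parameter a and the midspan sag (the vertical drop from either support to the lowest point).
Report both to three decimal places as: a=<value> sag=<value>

a=61.577 sag=33.855

seed: a₀ = √(S³/(24(L−S))) = √(123.856³/(24·21.960)) = 60.041811
iter 1: u=1.031415  f(a)=+1.198e+00  f'(a)=-8.123e-01  a ← 60.041811 − (+1.198e+00/-8.123e-01) = 61.516714
iter 2: u=1.006686  f(a)=+4.557e-02  f'(a)=-7.516e-01  a ← 61.516714 − (+4.557e-02/-7.516e-01) = 61.577342
iter 3: u=1.005695  f(a)=+7.169e-05  f'(a)=-7.492e-01  a ← 61.577342 − (+7.169e-05/-7.492e-01) = 61.577437
iter 4: u=1.005693  f(a)=+1.780e-10  f'(a)=-7.492e-01  a ← 61.577437 − (+1.780e-10/-7.492e-01) = 61.577437
iter 5: u=1.005693  f(a)=+2.842e-14  f'(a)=-7.492e-01  a ← 61.577437 − (+2.842e-14/-7.492e-01) = 61.577437
converged: |Δa| < 1e-12 after 5 iterations
sag = a·(cosh(S/(2a)) − 1) = 61.577437·(cosh(1.005693) − 1) = 33.855038
T_max/T_min = cosh(S/(2a)) = 1.549796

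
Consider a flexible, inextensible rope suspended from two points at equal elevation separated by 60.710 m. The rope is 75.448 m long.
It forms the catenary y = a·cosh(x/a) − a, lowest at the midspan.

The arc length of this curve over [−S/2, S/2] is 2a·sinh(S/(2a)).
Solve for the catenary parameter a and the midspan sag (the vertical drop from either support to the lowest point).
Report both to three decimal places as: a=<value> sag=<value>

a=26.021 sag=19.807

seed: a₀ = √(S³/(24(L−S))) = √(60.710³/(24·14.738)) = 25.151590
iter 1: u=1.206882  f(a)=+1.111e+00  f'(a)=-1.352e+00  a ← 25.151590 − (+1.111e+00/-1.352e+00) = 25.973727
iter 2: u=1.168681  f(a)=+5.682e-02  f'(a)=-1.217e+00  a ← 25.973727 − (+5.682e-02/-1.217e+00) = 26.020422
iter 3: u=1.166584  f(a)=+1.662e-04  f'(a)=-1.210e+00  a ← 26.020422 − (+1.662e-04/-1.210e+00) = 26.020559
iter 4: u=1.166578  f(a)=+1.432e-09  f'(a)=-1.210e+00  a ← 26.020559 − (+1.432e-09/-1.210e+00) = 26.020559
iter 5: u=1.166578  f(a)=+0.000e+00  f'(a)=-1.210e+00  a ← 26.020559 − (+0.000e+00/-1.210e+00) = 26.020559
converged: |Δa| < 1e-12 after 5 iterations
sag = a·(cosh(S/(2a)) − 1) = 26.020559·(cosh(1.166578) − 1) = 19.807049
T_max/T_min = cosh(S/(2a)) = 1.761208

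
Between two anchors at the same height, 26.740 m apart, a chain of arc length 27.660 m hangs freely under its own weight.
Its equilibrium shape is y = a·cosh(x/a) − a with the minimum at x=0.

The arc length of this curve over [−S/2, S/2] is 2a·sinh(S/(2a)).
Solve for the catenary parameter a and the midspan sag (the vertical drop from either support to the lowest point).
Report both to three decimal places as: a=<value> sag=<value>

seed: a₀ = √(S³/(24(L−S))) = √(26.740³/(24·0.920)) = 29.426768
iter 1: u=0.454348  f(a)=+9.543e-03  f'(a)=-6.383e-02  a ← 29.426768 − (+9.543e-03/-6.383e-02) = 29.576274
iter 2: u=0.452052  f(a)=+7.321e-05  f'(a)=-6.285e-02  a ← 29.576274 − (+7.321e-05/-6.285e-02) = 29.577439
iter 3: u=0.452034  f(a)=+4.384e-09  f'(a)=-6.284e-02  a ← 29.577439 − (+4.384e-09/-6.284e-02) = 29.577439
iter 4: u=0.452034  f(a)=+3.553e-15  f'(a)=-6.284e-02  a ← 29.577439 − (+3.553e-15/-6.284e-02) = 29.577439
converged: |Δa| < 1e-12 after 4 iterations
sag = a·(cosh(S/(2a)) − 1) = 29.577439·(cosh(0.452034) − 1) = 3.073653
T_max/T_min = cosh(S/(2a)) = 1.103919

a=29.577 sag=3.074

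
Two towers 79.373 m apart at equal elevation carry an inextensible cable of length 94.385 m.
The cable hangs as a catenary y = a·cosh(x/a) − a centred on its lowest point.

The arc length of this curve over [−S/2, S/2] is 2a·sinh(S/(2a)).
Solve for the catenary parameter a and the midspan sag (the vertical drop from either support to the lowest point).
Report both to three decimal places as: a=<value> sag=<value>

seed: a₀ = √(S³/(24(L−S))) = √(79.373³/(24·15.012)) = 37.254977
iter 1: u=1.065267  f(a)=+8.752e-01  f'(a)=-9.011e-01  a ← 37.254977 − (+8.752e-01/-9.011e-01) = 38.226138
iter 2: u=1.038203  f(a)=+3.539e-02  f'(a)=-8.296e-01  a ← 38.226138 − (+3.539e-02/-8.296e-01) = 38.268795
iter 3: u=1.037046  f(a)=+6.326e-05  f'(a)=-8.266e-01  a ← 38.268795 − (+6.326e-05/-8.266e-01) = 38.268871
iter 4: u=1.037044  f(a)=+2.030e-10  f'(a)=-8.266e-01  a ← 38.268871 − (+2.030e-10/-8.266e-01) = 38.268871
iter 5: u=1.037044  f(a)=+0.000e+00  f'(a)=-8.266e-01  a ← 38.268871 − (+0.000e+00/-8.266e-01) = 38.268871
converged: |Δa| < 1e-12 after 5 iterations
sag = a·(cosh(S/(2a)) − 1) = 38.268871·(cosh(1.037044) − 1) = 22.489985
T_max/T_min = cosh(S/(2a)) = 1.587684

a=38.269 sag=22.490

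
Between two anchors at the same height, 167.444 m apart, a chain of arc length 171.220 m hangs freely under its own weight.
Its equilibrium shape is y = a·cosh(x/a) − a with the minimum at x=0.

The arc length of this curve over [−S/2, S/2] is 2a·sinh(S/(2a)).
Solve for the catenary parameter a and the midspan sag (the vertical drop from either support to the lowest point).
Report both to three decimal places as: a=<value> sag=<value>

seed: a₀ = √(S³/(24(L−S))) = √(167.444³/(24·3.776)) = 227.605510
iter 1: u=0.367838  f(a)=+2.563e-02  f'(a)=-3.363e-02  a ← 227.605510 − (+2.563e-02/-3.363e-02) = 228.367538
iter 2: u=0.366611  f(a)=+1.293e-04  f'(a)=-3.329e-02  a ← 228.367538 − (+1.293e-04/-3.329e-02) = 228.371421
iter 3: u=0.366605  f(a)=+3.327e-09  f'(a)=-3.329e-02  a ← 228.371421 − (+3.327e-09/-3.329e-02) = 228.371421
iter 4: u=0.366605  f(a)=+0.000e+00  f'(a)=-3.329e-02  a ← 228.371421 − (+0.000e+00/-3.329e-02) = 228.371421
converged: |Δa| < 1e-12 after 4 iterations
sag = a·(cosh(S/(2a)) − 1) = 228.371421·(cosh(0.366605) − 1) = 15.519083
T_max/T_min = cosh(S/(2a)) = 1.067955

a=228.371 sag=15.519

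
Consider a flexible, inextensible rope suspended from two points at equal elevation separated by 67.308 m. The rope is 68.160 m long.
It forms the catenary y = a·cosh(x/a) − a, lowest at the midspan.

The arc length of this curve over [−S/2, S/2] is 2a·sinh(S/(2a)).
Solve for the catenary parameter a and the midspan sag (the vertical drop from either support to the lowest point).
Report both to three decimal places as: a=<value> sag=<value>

seed: a₀ = √(S³/(24(L−S))) = √(67.308³/(24·0.852)) = 122.116574
iter 1: u=0.275589  f(a)=+3.241e-03  f'(a)=-1.406e-02  a ← 122.116574 − (+3.241e-03/-1.406e-02) = 122.347105
iter 2: u=0.275070  f(a)=+9.201e-06  f'(a)=-1.398e-02  a ← 122.347105 − (+9.201e-06/-1.398e-02) = 122.347763
iter 3: u=0.275068  f(a)=+7.461e-11  f'(a)=-1.398e-02  a ← 122.347763 − (+7.461e-11/-1.398e-02) = 122.347763
iter 4: u=0.275068  f(a)=+1.421e-14  f'(a)=-1.398e-02  a ← 122.347763 − (+1.421e-14/-1.398e-02) = 122.347763
converged: |Δa| < 1e-12 after 4 iterations
sag = a·(cosh(S/(2a)) − 1) = 122.347763·(cosh(0.275068) − 1) = 4.657833
T_max/T_min = cosh(S/(2a)) = 1.038070

a=122.348 sag=4.658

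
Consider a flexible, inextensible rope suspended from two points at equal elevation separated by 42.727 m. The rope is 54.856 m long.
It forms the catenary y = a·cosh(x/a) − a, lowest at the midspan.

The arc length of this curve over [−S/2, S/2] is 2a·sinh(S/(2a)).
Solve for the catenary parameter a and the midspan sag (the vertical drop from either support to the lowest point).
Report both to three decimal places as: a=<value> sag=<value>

seed: a₀ = √(S³/(24(L−S))) = √(42.727³/(24·12.129)) = 16.369503
iter 1: u=1.305079  f(a)=+1.076e+00  f'(a)=-1.750e+00  a ← 16.369503 − (+1.076e+00/-1.750e+00) = 16.984203
iter 2: u=1.257845  f(a)=+6.357e-02  f'(a)=-1.549e+00  a ← 16.984203 − (+6.357e-02/-1.549e+00) = 17.025244
iter 3: u=1.254813  f(a)=+2.528e-04  f'(a)=-1.537e+00  a ← 17.025244 − (+2.528e-04/-1.537e+00) = 17.025409
iter 4: u=1.254801  f(a)=+4.032e-09  f'(a)=-1.537e+00  a ← 17.025409 − (+4.032e-09/-1.537e+00) = 17.025409
iter 5: u=1.254801  f(a)=-7.105e-15  f'(a)=-1.537e+00  a ← 17.025409 − (-7.105e-15/-1.537e+00) = 17.025409
converged: |Δa| < 1e-12 after 5 iterations
sag = a·(cosh(S/(2a)) − 1) = 17.025409·(cosh(1.254801) − 1) = 15.257090
T_max/T_min = cosh(S/(2a)) = 1.896136

a=17.025 sag=15.257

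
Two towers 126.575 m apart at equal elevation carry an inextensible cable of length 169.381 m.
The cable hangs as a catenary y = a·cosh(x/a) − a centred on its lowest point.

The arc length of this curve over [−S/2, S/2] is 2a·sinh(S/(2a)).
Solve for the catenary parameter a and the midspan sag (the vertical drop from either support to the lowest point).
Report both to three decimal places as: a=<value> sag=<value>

a=46.527 sag=50.102

seed: a₀ = √(S³/(24(L−S))) = √(126.575³/(24·42.806)) = 44.428736
iter 1: u=1.424472  f(a)=+4.559e+00  f'(a)=-2.347e+00  a ← 44.428736 − (+4.559e+00/-2.347e+00) = 46.370805
iter 2: u=1.364813  f(a)=+3.160e-01  f'(a)=-2.032e+00  a ← 46.370805 − (+3.160e-01/-2.032e+00) = 46.526271
iter 3: u=1.360253  f(a)=+1.768e-03  f'(a)=-2.010e+00  a ← 46.526271 − (+1.768e-03/-2.010e+00) = 46.527150
iter 4: u=1.360227  f(a)=+5.600e-08  f'(a)=-2.009e+00  a ← 46.527150 − (+5.600e-08/-2.009e+00) = 46.527150
iter 5: u=1.360227  f(a)=+2.842e-14  f'(a)=-2.009e+00  a ← 46.527150 − (+2.842e-14/-2.009e+00) = 46.527150
converged: |Δa| < 1e-12 after 5 iterations
sag = a·(cosh(S/(2a)) − 1) = 46.527150·(cosh(1.360227) − 1) = 50.102330
T_max/T_min = cosh(S/(2a)) = 2.076841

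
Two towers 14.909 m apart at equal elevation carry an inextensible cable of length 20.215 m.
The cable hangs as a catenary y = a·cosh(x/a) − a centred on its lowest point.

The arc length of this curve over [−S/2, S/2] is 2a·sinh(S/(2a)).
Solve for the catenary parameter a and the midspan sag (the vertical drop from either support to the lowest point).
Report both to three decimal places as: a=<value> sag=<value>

a=5.354 sag=6.084

seed: a₀ = √(S³/(24(L−S))) = √(14.909³/(24·5.306)) = 5.101331
iter 1: u=1.461285  f(a)=+5.962e-01  f'(a)=-2.560e+00  a ← 5.101331 − (+5.962e-01/-2.560e+00) = 5.334243
iter 2: u=1.397480  f(a)=+4.326e-02  f'(a)=-2.201e+00  a ← 5.334243 − (+4.326e-02/-2.201e+00) = 5.353903
iter 3: u=1.392349  f(a)=+2.672e-04  f'(a)=-2.173e+00  a ← 5.353903 − (+2.672e-04/-2.173e+00) = 5.354026
iter 4: u=1.392317  f(a)=+1.033e-08  f'(a)=-2.173e+00  a ← 5.354026 − (+1.033e-08/-2.173e+00) = 5.354026
iter 5: u=1.392317  f(a)=+3.553e-15  f'(a)=-2.173e+00  a ← 5.354026 − (+3.553e-15/-2.173e+00) = 5.354026
converged: |Δa| < 1e-12 after 5 iterations
sag = a·(cosh(S/(2a)) − 1) = 5.354026·(cosh(1.392317) − 1) = 6.083944
T_max/T_min = cosh(S/(2a)) = 2.136331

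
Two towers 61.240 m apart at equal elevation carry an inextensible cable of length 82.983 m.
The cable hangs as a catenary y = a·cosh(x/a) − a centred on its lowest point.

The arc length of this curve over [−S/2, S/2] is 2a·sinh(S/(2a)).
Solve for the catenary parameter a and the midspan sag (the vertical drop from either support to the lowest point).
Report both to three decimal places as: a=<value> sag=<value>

a=22.016 sag=24.955

seed: a₀ = √(S³/(24(L−S))) = √(61.240³/(24·21.743)) = 20.979127
iter 1: u=1.459546  f(a)=+2.437e+00  f'(a)=-2.549e+00  a ← 20.979127 − (+2.437e+00/-2.549e+00) = 21.935035
iter 2: u=1.395940  f(a)=+1.765e-01  f'(a)=-2.192e+00  a ← 21.935035 − (+1.765e-01/-2.192e+00) = 22.015523
iter 3: u=1.390837  f(a)=+1.085e-03  f'(a)=-2.165e+00  a ← 22.015523 − (+1.085e-03/-2.165e+00) = 22.016024
iter 4: u=1.390805  f(a)=+4.156e-08  f'(a)=-2.165e+00  a ← 22.016024 − (+4.156e-08/-2.165e+00) = 22.016024
iter 5: u=1.390805  f(a)=+0.000e+00  f'(a)=-2.165e+00  a ← 22.016024 − (+0.000e+00/-2.165e+00) = 22.016024
converged: |Δa| < 1e-12 after 5 iterations
sag = a·(cosh(S/(2a)) − 1) = 22.016024·(cosh(1.390805) − 1) = 24.954711
T_max/T_min = cosh(S/(2a)) = 2.133479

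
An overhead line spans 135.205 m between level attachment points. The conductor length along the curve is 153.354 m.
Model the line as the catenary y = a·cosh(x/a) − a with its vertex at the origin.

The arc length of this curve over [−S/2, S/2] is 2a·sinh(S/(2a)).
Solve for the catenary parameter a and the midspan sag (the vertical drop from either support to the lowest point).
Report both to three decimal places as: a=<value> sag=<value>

a=76.800 sag=31.725

seed: a₀ = √(S³/(24(L−S))) = √(135.205³/(24·18.149)) = 75.328125
iter 1: u=0.897440  f(a)=+7.450e-01  f'(a)=-5.218e-01  a ← 75.328125 − (+7.450e-01/-5.218e-01) = 76.755916
iter 2: u=0.880746  f(a)=+2.171e-02  f'(a)=-4.918e-01  a ← 76.755916 − (+2.171e-02/-4.918e-01) = 76.800061
iter 3: u=0.880240  f(a)=+1.966e-05  f'(a)=-4.909e-01  a ← 76.800061 − (+1.966e-05/-4.909e-01) = 76.800101
iter 4: u=0.880240  f(a)=+1.617e-11  f'(a)=-4.909e-01  a ← 76.800101 − (+1.617e-11/-4.909e-01) = 76.800101
converged: |Δa| < 1e-12 after 4 iterations
sag = a·(cosh(S/(2a)) − 1) = 76.800101·(cosh(0.880240) − 1) = 31.724633
T_max/T_min = cosh(S/(2a)) = 1.413081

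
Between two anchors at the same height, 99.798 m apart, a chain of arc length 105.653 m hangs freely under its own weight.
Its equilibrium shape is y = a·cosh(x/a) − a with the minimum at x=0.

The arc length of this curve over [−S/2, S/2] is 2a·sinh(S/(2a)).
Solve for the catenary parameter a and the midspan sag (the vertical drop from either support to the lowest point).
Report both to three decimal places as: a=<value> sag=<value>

a=84.834 sag=15.103

seed: a₀ = √(S³/(24(L−S))) = √(99.798³/(24·5.855)) = 84.103426
iter 1: u=0.593305  f(a)=+1.039e-01  f'(a)=-1.442e-01  a ← 84.103426 − (+1.039e-01/-1.442e-01) = 84.824103
iter 2: u=0.588264  f(a)=+1.351e-03  f'(a)=-1.405e-01  a ← 84.824103 − (+1.351e-03/-1.405e-01) = 84.833720
iter 3: u=0.588198  f(a)=+2.349e-07  f'(a)=-1.404e-01  a ← 84.833720 − (+2.349e-07/-1.404e-01) = 84.833722
iter 4: u=0.588198  f(a)=+0.000e+00  f'(a)=-1.404e-01  a ← 84.833722 − (+0.000e+00/-1.404e-01) = 84.833722
converged: |Δa| < 1e-12 after 4 iterations
sag = a·(cosh(S/(2a)) − 1) = 84.833722·(cosh(0.588198) − 1) = 15.103256
T_max/T_min = cosh(S/(2a)) = 1.178034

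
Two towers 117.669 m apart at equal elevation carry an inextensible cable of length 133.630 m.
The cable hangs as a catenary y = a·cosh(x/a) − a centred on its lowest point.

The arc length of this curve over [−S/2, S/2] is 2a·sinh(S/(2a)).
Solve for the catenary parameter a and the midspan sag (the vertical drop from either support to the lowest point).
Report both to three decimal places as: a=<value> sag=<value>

seed: a₀ = √(S³/(24(L−S))) = √(117.669³/(24·15.961)) = 65.216490
iter 1: u=0.902141  f(a)=+6.622e-01  f'(a)=-5.305e-01  a ← 65.216490 − (+6.622e-01/-5.305e-01) = 66.464827
iter 2: u=0.885198  f(a)=+1.949e-02  f'(a)=-4.997e-01  a ← 66.464827 − (+1.949e-02/-4.997e-01) = 66.503837
iter 3: u=0.884678  f(a)=+1.802e-05  f'(a)=-4.988e-01  a ← 66.503837 − (+1.802e-05/-4.988e-01) = 66.503873
iter 4: u=0.884678  f(a)=+1.549e-11  f'(a)=-4.988e-01  a ← 66.503873 − (+1.549e-11/-4.988e-01) = 66.503873
converged: |Δa| < 1e-12 after 4 iterations
sag = a·(cosh(S/(2a)) − 1) = 66.503873·(cosh(0.884678) − 1) = 27.767063
T_max/T_min = cosh(S/(2a)) = 1.417526

a=66.504 sag=27.767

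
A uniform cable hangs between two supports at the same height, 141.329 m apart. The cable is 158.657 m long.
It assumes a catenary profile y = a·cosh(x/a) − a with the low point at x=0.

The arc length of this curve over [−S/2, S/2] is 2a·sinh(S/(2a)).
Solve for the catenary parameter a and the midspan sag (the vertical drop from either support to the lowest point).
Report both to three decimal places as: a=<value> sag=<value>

seed: a₀ = √(S³/(24(L−S))) = √(141.329³/(24·17.328)) = 82.388593
iter 1: u=0.857698  f(a)=+6.486e-01  f'(a)=-4.524e-01  a ← 82.388593 − (+6.486e-01/-4.524e-01) = 83.822343
iter 2: u=0.843027  f(a)=+1.732e-02  f'(a)=-4.285e-01  a ← 83.822343 − (+1.732e-02/-4.285e-01) = 83.862758
iter 3: u=0.842621  f(a)=+1.310e-05  f'(a)=-4.279e-01  a ← 83.862758 − (+1.310e-05/-4.279e-01) = 83.862788
iter 4: u=0.842620  f(a)=+7.503e-12  f'(a)=-4.279e-01  a ← 83.862788 − (+7.503e-12/-4.279e-01) = 83.862788
converged: |Δa| < 1e-12 after 4 iterations
sag = a·(cosh(S/(2a)) − 1) = 83.862788·(cosh(0.842620) − 1) = 31.575412
T_max/T_min = cosh(S/(2a)) = 1.376513

a=83.863 sag=31.575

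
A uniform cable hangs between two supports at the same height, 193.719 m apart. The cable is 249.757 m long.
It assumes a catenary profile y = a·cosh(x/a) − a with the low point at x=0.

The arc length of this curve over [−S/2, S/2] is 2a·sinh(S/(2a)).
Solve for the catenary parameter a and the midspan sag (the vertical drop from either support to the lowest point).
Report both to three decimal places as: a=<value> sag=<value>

a=76.520 sag=69.938

seed: a₀ = √(S³/(24(L−S))) = √(193.719³/(24·56.038)) = 73.520998
iter 1: u=1.317440  f(a)=+5.069e+00  f'(a)=-1.806e+00  a ← 73.520998 − (+5.069e+00/-1.806e+00) = 76.327863
iter 2: u=1.268993  f(a)=+3.047e-01  f'(a)=-1.595e+00  a ← 76.327863 − (+3.047e-01/-1.595e+00) = 76.518958
iter 3: u=1.265824  f(a)=+1.257e-03  f'(a)=-1.582e+00  a ← 76.518958 − (+1.257e-03/-1.582e+00) = 76.519753
iter 4: u=1.265810  f(a)=+2.160e-08  f'(a)=-1.582e+00  a ← 76.519753 − (+2.160e-08/-1.582e+00) = 76.519753
iter 5: u=1.265810  f(a)=+0.000e+00  f'(a)=-1.582e+00  a ← 76.519753 − (+0.000e+00/-1.582e+00) = 76.519753
converged: |Δa| < 1e-12 after 5 iterations
sag = a·(cosh(S/(2a)) − 1) = 76.519753·(cosh(1.265810) − 1) = 69.938133
T_max/T_min = cosh(S/(2a)) = 1.913988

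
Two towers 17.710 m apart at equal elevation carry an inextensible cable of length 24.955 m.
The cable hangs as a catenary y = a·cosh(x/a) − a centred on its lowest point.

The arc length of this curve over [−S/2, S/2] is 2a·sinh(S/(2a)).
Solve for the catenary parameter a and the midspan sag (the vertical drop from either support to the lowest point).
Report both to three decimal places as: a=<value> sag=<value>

seed: a₀ = √(S³/(24(L−S))) = √(17.710³/(24·7.245)) = 5.652011
iter 1: u=1.566699  f(a)=+9.429e-01  f'(a)=-3.251e+00  a ← 5.652011 − (+9.429e-01/-3.251e+00) = 5.942083
iter 2: u=1.490218  f(a)=+7.745e-02  f'(a)=-2.737e+00  a ← 5.942083 − (+7.745e-02/-2.737e+00) = 5.970384
iter 3: u=1.483154  f(a)=+6.259e-04  f'(a)=-2.693e+00  a ← 5.970384 − (+6.259e-04/-2.693e+00) = 5.970616
iter 4: u=1.483096  f(a)=+4.160e-08  f'(a)=-2.692e+00  a ← 5.970616 − (+4.160e-08/-2.692e+00) = 5.970616
iter 5: u=1.483096  f(a)=+7.105e-15  f'(a)=-2.692e+00  a ← 5.970616 − (+7.105e-15/-2.692e+00) = 5.970616
converged: |Δa| < 1e-12 after 5 iterations
sag = a·(cosh(S/(2a)) − 1) = 5.970616·(cosh(1.483096) − 1) = 7.861819
T_max/T_min = cosh(S/(2a)) = 2.316752

a=5.971 sag=7.862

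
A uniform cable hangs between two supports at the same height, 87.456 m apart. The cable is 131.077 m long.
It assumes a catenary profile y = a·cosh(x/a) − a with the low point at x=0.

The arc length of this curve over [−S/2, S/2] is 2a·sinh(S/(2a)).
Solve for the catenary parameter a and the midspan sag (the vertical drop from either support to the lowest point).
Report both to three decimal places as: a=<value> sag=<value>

seed: a₀ = √(S³/(24(L−S))) = √(87.456³/(24·43.621)) = 25.277318
iter 1: u=1.729930  f(a)=+7.012e+00  f'(a)=-4.601e+00  a ← 25.277318 − (+7.012e+00/-4.601e+00) = 26.801352
iter 2: u=1.631560  f(a)=+6.842e-01  f'(a)=-3.743e+00  a ← 26.801352 − (+6.842e-01/-3.743e+00) = 26.984145
iter 3: u=1.620507  f(a)=+8.070e-03  f'(a)=-3.655e+00  a ← 26.984145 − (+8.070e-03/-3.655e+00) = 26.986353
iter 4: u=1.620375  f(a)=+1.152e-06  f'(a)=-3.654e+00  a ← 26.986353 − (+1.152e-06/-3.654e+00) = 26.986353
iter 5: u=1.620375  f(a)=+0.000e+00  f'(a)=-3.654e+00  a ← 26.986353 − (+0.000e+00/-3.654e+00) = 26.986353
converged: |Δa| < 1e-12 after 5 iterations
sag = a·(cosh(S/(2a)) − 1) = 26.986353·(cosh(1.620375) − 1) = 43.890711
T_max/T_min = cosh(S/(2a)) = 2.626404

a=26.986 sag=43.891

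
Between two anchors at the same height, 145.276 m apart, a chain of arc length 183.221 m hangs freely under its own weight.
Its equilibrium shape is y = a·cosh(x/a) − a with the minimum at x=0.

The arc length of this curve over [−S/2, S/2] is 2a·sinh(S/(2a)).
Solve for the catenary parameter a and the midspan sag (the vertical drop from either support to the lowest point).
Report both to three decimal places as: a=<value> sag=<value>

a=60.173 sag=49.432

seed: a₀ = √(S³/(24(L−S))) = √(145.276³/(24·37.945)) = 58.024033
iter 1: u=1.251861  f(a)=+3.087e+00  f'(a)=-1.525e+00  a ← 58.024033 − (+3.087e+00/-1.525e+00) = 60.048500
iter 2: u=1.209656  f(a)=+1.689e-01  f'(a)=-1.362e+00  a ← 60.048500 − (+1.689e-01/-1.362e+00) = 60.172511
iter 3: u=1.207163  f(a)=+5.705e-04  f'(a)=-1.353e+00  a ← 60.172511 − (+5.705e-04/-1.353e+00) = 60.172933
iter 4: u=1.207154  f(a)=+6.557e-09  f'(a)=-1.353e+00  a ← 60.172933 − (+6.557e-09/-1.353e+00) = 60.172933
iter 5: u=1.207154  f(a)=+0.000e+00  f'(a)=-1.353e+00  a ← 60.172933 − (+0.000e+00/-1.353e+00) = 60.172933
converged: |Δa| < 1e-12 after 5 iterations
sag = a·(cosh(S/(2a)) − 1) = 60.172933·(cosh(1.207154) − 1) = 49.432111
T_max/T_min = cosh(S/(2a)) = 1.821501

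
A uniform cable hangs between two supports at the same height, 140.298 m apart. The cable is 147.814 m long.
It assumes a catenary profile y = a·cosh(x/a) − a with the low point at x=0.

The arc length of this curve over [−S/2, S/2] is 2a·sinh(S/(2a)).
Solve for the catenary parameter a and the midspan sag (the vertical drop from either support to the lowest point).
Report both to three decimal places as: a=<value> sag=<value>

seed: a₀ = √(S³/(24(L−S))) = √(140.298³/(24·7.516)) = 123.730912
iter 1: u=0.566948  f(a)=+1.217e-01  f'(a)=-1.254e-01  a ← 123.730912 − (+1.217e-01/-1.254e-01) = 124.701276
iter 2: u=0.562536  f(a)=+1.447e-03  f'(a)=-1.225e-01  a ← 124.701276 − (+1.447e-03/-1.225e-01) = 124.713089
iter 3: u=0.562483  f(a)=+2.099e-07  f'(a)=-1.224e-01  a ← 124.713089 − (+2.099e-07/-1.224e-01) = 124.713090
iter 4: u=0.562483  f(a)=+0.000e+00  f'(a)=-1.224e-01  a ← 124.713090 − (+0.000e+00/-1.224e-01) = 124.713090
converged: |Δa| < 1e-12 after 4 iterations
sag = a·(cosh(S/(2a)) − 1) = 124.713090·(cosh(0.562483) − 1) = 20.254491
T_max/T_min = cosh(S/(2a)) = 1.162409

a=124.713 sag=20.254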